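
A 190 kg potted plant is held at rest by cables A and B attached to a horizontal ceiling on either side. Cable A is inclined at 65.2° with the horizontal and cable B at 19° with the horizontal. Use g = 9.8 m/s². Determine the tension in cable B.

Weight W = 190 × 9.8 = 1862 N acts straight down.
Horizontal: T_A cos 65.2° = T_B cos 19°  →  T_A = 2.254 T_B.
Vertical: T_A sin 65.2° + T_B sin 19° = 1862.
Substituting the horizontal relation into the vertical equation gives 2.372 T_B = 1862, so T_B = 785 N.

T_B ≈ 785 N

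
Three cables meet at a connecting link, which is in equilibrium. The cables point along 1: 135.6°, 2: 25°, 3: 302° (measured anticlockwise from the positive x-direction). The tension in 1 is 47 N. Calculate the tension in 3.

Resolve: ΣF_x = 47 cos 135.6° + T_2 cos 25° + T_3 cos 302° = 0.
        ΣF_y = 47 sin 135.6° + T_2 sin 25° + T_3 sin 302° = 0.
The known terms sum to (-33.58, 32.88) N, so 0.9063 T_2 + 0.5299 T_3 = 33.58 and 0.4226 T_2 − 0.8480 T_3 = -32.88.
Solving simultaneously: T_2 = 11.13 N, T_3 = 44.33 N.

T_3 ≈ 44.3 N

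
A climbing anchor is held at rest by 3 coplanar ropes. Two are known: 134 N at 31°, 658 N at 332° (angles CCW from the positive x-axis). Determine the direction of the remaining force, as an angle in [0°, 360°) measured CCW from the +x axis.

θ ≈ 161°

Sum the known components: ΣF_x = 695.8 N, ΣF_y = -239.9 N.
For equilibrium the remaining force must supply (−ΣF_x, −ΣF_y) = (-695.8, 239.9) N.
Magnitude = √((-695.8)² + (239.9)²) = 736 N; direction = atan2(239.9, -695.8) = 161.0°.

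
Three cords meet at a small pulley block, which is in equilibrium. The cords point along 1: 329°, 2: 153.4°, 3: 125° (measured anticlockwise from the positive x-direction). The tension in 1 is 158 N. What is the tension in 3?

Resolve: ΣF_x = 158 cos 329° + T_2 cos 153.4° + T_3 cos 125° = 0.
        ΣF_y = 158 sin 329° + T_2 sin 153.4° + T_3 sin 125° = 0.
The known terms sum to (135.4, -81.38) N, so -0.8942 T_2 − 0.5736 T_3 = -135.4 and 0.4478 T_2 + 0.8192 T_3 = 81.38.
Solving simultaneously: T_2 = 135.1 N, T_3 = 25.49 N.

T_3 ≈ 25.5 N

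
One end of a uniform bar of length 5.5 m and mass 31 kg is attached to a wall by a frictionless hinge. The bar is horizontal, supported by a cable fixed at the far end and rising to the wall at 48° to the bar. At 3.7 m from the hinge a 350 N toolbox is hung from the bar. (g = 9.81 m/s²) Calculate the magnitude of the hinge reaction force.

|H| ≈ 439 N

Take torques about the hinge: T sin 48° · 5.5 = 31×9.81×2.75 + 350×3.7 = 2131.3 N·m.
So T = 2131.3 / (0.7431 × 5.5) = 521.45 N.
ΣF_x = 0: H_x = T cos 48° = 348.92 N.
ΣF_y = 0: H_y = (31×9.81 + 350) − T sin 48° = 654.11 − 387.51 = 266.6 N.
|H| = √(H_x² + H_y²) = √((348.92)² + (266.6)²) = 439.11 N.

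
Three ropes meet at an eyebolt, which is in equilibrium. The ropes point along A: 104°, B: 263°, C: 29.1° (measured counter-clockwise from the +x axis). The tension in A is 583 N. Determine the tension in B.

Resolve: ΣF_x = 583 cos 104° + T_B cos 263° + T_C cos 29.1° = 0.
        ΣF_y = 583 sin 104° + T_B sin 263° + T_C sin 29.1° = 0.
The known terms sum to (-141, 565.7) N, so -0.1219 T_B + 0.8738 T_C = 141 and -0.9925 T_B + 0.4863 T_C = -565.7.
Solving simultaneously: T_B = 696.6 N, T_C = 258.6 N.

T_B ≈ 697 N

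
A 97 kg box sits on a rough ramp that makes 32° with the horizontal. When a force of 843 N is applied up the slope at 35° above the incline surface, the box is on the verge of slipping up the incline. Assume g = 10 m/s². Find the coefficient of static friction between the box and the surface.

μ ≈ 0.521

On the verge of sliding up the incline, friction is at its maximum μN and acts down the slope.
Perpendicular to incline: N = W cos 32° − P sin 35° = 822.6 − 483.5 = 339.1 N.
Along incline: P cos 35° − μN = W sin 32° → μ = −(W sin 32° − P cos 35°) / N = 0.5206.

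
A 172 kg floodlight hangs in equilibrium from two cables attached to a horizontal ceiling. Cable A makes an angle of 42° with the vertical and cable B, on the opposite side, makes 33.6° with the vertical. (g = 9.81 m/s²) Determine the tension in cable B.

T_B ≈ 1170 N

Angles from the horizontal: cable A is 90° − 42° = 48°, cable B is 90° − 33.6° = 56.4°.
Weight W = 172 × 9.81 = 1687 N acts straight down.
Horizontal: T_A cos 48° = T_B cos 56.4°  →  T_A = 0.827 T_B.
Vertical: T_A sin 48° + T_B sin 56.4° = 1687.
Substituting the horizontal relation into the vertical equation gives 1.448 T_B = 1687, so T_B = 1166 N.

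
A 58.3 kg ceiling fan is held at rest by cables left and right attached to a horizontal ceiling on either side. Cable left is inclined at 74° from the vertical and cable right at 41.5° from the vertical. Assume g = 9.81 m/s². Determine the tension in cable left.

T_left ≈ 420 N

Angles from the horizontal: cable left is 90° − 74° = 16°, cable right is 90° − 41.5° = 48.5°.
Weight W = 58.3 × 9.81 = 571.9 N acts straight down.
Horizontal: T_left cos 16° = T_right cos 48.5°  →  T_right = 1.451 T_left.
Vertical: T_left sin 16° + T_right sin 48.5° = 571.9.
Substituting the horizontal relation into the vertical equation gives 1.362 T_left = 571.9, so T_left = 419.9 N.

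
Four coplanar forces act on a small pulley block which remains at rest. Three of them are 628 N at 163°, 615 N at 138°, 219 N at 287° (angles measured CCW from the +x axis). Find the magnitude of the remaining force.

Sum the known components: ΣF_x = -993.6 N, ΣF_y = 385.7 N.
For equilibrium the remaining force must supply (−ΣF_x, −ΣF_y) = (993.6, -385.7) N.
Magnitude = √((993.6)² + (-385.7)²) = 1066 N; direction = atan2(-385.7, 993.6) = 338.8°.

F ≈ 1070 N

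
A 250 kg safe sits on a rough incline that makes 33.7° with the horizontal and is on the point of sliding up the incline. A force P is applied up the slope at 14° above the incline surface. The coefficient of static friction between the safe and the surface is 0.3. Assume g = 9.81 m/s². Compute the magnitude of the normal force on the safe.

On the verge of sliding up the incline, friction equals μN and acts down the slope.
Perpendicular: N + P sin 14° = W cos 33.7° = 2040 N.
Along incline: P cos 14° = W sin 33.7° + μN  with W sin 33.7° = 1361 N.
Solving the pair for P and N: P = 1892 N, N = 1583 N (and f = μN = 474.8 N).

N ≈ 1580 N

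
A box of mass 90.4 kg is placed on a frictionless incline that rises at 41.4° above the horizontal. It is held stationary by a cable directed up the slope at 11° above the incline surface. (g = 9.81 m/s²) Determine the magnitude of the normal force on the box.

N ≈ 551 N

Take axes along and perpendicular to the incline. Weight components: W sin 41.4° = 586.5 N down-slope, W cos 41.4° = 665.2 N into the surface.
Along incline: T cos 11° = W sin 41.4° → T = 597.4 N.
Perpendicular: N = W cos 41.4° − T sin 11° = 551.2 N.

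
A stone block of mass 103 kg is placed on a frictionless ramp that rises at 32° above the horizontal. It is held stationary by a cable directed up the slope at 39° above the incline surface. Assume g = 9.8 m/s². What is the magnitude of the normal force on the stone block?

N ≈ 423 N

Take axes along and perpendicular to the incline. Weight components: W sin 32° = 534.9 N down-slope, W cos 32° = 856 N into the surface.
Along incline: T cos 39° = W sin 32° → T = 688.3 N.
Perpendicular: N = W cos 32° − T sin 39° = 422.9 N.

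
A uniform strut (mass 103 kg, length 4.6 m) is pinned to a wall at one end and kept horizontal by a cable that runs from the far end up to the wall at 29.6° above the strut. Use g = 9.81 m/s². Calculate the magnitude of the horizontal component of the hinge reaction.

H_x ≈ 889 N

Take torques about the hinge: T sin 29.6° · 4.6 = 103×9.81×2.3 = 2324 N·m.
So T = 2324 / (0.4939 × 4.6) = 1022.8 N.
ΣF_x = 0: H_x = T cos 29.6° = 889.34 N.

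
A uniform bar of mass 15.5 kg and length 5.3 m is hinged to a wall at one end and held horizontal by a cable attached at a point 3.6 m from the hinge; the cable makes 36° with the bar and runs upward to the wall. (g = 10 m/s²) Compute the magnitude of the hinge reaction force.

|H| ≈ 162 N

Take torques about the hinge: T sin 36° · 3.6 = 15.5×10×2.65 = 410.75 N·m.
So T = 410.75 / (0.5878 × 3.6) = 194.11 N.
ΣF_x = 0: H_x = T cos 36° = 157.04 N.
ΣF_y = 0: H_y = (15.5×10) − T sin 36° = 155 − 114.1 = 40.903 N.
|H| = √(H_x² + H_y²) = √((157.04)² + (40.903)²) = 162.28 N.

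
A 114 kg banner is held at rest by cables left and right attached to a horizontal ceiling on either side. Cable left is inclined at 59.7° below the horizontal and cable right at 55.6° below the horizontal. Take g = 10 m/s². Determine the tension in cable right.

T_right ≈ 636 N

Weight W = 114 × 10 = 1140 N acts straight down.
Horizontal: T_left cos 59.7° = T_right cos 55.6°  →  T_left = 1.12 T_right.
Vertical: T_left sin 59.7° + T_right sin 55.6° = 1140.
Substituting the horizontal relation into the vertical equation gives 1.792 T_right = 1140, so T_right = 636.2 N.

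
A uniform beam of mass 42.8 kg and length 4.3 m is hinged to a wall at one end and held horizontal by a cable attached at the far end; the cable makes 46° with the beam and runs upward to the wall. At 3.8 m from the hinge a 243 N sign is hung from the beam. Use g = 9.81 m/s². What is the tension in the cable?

T ≈ 590 N

Take torques about the hinge: T sin 46° · 4.3 = 42.8×9.81×2.15 + 243×3.8 = 1826.1 N·m.
So T = 1826.1 / (0.7193 × 4.3) = 590.37 N.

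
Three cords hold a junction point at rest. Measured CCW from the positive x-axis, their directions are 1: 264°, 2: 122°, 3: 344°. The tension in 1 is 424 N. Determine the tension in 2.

Resolve: ΣF_x = 424 cos 264° + T_2 cos 122° + T_3 cos 344° = 0.
        ΣF_y = 424 sin 264° + T_2 sin 122° + T_3 sin 344° = 0.
The known terms sum to (-44.32, -421.7) N, so -0.5299 T_2 + 0.9613 T_3 = 44.32 and 0.8480 T_2 − 0.2756 T_3 = 421.7.
Solving simultaneously: T_2 = 624 N, T_3 = 390.1 N.

T_2 ≈ 624 N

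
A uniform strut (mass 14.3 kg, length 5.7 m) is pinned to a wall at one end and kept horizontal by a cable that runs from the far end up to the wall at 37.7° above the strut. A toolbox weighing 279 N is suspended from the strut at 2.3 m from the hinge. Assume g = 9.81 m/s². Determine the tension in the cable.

T ≈ 299 N

Take torques about the hinge: T sin 37.7° · 5.7 = 14.3×9.81×2.85 + 279×2.3 = 1041.5 N·m.
So T = 1041.5 / (0.6115 × 5.7) = 298.79 N.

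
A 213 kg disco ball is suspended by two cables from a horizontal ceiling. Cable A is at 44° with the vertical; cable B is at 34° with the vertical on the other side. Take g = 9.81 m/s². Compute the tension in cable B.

Angles from the horizontal: cable A is 90° − 44° = 46°, cable B is 90° − 34° = 56°.
Weight W = 213 × 9.81 = 2090 N acts straight down.
Horizontal: T_A cos 46° = T_B cos 56°  →  T_A = 0.805 T_B.
Vertical: T_A sin 46° + T_B sin 56° = 2090.
Substituting the horizontal relation into the vertical equation gives 1.408 T_B = 2090, so T_B = 1484 N.

T_B ≈ 1480 N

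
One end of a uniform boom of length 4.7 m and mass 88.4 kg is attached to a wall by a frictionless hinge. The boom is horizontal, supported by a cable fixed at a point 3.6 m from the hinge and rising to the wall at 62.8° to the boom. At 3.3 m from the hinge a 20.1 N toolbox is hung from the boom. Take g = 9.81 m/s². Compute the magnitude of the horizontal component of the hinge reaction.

H_x ≈ 300 N

Take torques about the hinge: T sin 62.8° · 3.6 = 88.4×9.81×2.35 + 20.1×3.3 = 2104.3 N·m.
So T = 2104.3 / (0.8894 × 3.6) = 657.19 N.
ΣF_x = 0: H_x = T cos 62.8° = 300.4 N.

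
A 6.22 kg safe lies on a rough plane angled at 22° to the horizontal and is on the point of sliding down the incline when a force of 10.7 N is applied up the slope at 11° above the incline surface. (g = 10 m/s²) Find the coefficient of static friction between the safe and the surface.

μ ≈ 0.230

On the verge of sliding down the incline, friction is at its maximum μN and acts up the slope.
Perpendicular to incline: N = W cos 22° − P sin 11° = 57.67 − 2.042 = 55.63 N.
Along incline: P cos 11° + μN = W sin 22° → μ = (W sin 22° − P cos 11°) / N = 0.23.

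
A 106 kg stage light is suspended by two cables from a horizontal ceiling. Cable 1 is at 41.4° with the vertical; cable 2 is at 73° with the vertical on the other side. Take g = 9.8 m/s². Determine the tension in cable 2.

T_2 ≈ 754 N

Angles from the horizontal: cable 1 is 90° − 41.4° = 48.6°, cable 2 is 90° − 73° = 17°.
Weight W = 106 × 9.8 = 1039 N acts straight down.
Horizontal: T_1 cos 48.6° = T_2 cos 17°  →  T_1 = 1.446 T_2.
Vertical: T_1 sin 48.6° + T_2 sin 17° = 1039.
Substituting the horizontal relation into the vertical equation gives 1.377 T_2 = 1039, so T_2 = 754.3 N.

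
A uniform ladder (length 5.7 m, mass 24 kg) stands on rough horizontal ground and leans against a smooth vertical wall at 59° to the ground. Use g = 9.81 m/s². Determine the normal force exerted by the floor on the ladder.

ΣF_y = 0: N_floor = 24×9.81 = 235.44 N.

N_floor ≈ 235 N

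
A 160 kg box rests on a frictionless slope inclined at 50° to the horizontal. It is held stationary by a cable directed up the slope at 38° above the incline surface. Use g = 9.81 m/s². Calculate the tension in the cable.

T ≈ 1530 N

Take axes along and perpendicular to the incline. Weight components: W sin 50° = 1202 N down-slope, W cos 50° = 1009 N into the surface.
Along incline: T cos 38° = W sin 50° → T = 1526 N.
Perpendicular: N = W cos 50° − T sin 38° = 69.51 N.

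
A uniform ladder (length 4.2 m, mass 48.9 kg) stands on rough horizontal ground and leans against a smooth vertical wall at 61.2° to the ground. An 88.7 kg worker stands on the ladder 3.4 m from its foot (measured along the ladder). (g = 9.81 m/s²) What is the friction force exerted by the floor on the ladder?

Torques about the foot: N_wall · 4.2 sin 61.2° = 48.9×9.81×2.1 cos 61.2° + 88.7×9.81×3.4 cos 61.2° → N_wall = 519.11 N.
ΣF_x = 0: f_floor = N_wall = 519.11 N.

f ≈ 519 N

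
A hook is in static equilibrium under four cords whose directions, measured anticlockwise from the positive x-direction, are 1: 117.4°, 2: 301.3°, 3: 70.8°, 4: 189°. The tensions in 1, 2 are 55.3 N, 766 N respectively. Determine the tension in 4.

Resolve: ΣF_x = 55.3 cos 117.4° + 766 cos 301.3° + T_3 cos 70.8° + T_4 cos 189° = 0.
        ΣF_y = 55.3 sin 117.4° + 766 sin 301.3° + T_3 sin 70.8° + T_4 sin 189° = 0.
The known terms sum to (372.5, -605.4) N, so 0.3289 T_3 − 0.9877 T_4 = -372.5 and 0.9444 T_3 − 0.1564 T_4 = 605.4.
Solving simultaneously: T_3 = 744.6 N, T_4 = 625.1 N.

T_4 ≈ 625 N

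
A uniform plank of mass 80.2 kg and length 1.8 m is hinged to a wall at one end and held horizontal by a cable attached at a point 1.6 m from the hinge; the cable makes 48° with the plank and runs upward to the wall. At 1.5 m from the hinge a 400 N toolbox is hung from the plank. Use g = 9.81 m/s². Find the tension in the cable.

Take torques about the hinge: T sin 48° · 1.6 = 80.2×9.81×0.9 + 400×1.5 = 1308.1 N·m.
So T = 1308.1 / (0.7431 × 1.6) = 1100.1 N.

T ≈ 1100 N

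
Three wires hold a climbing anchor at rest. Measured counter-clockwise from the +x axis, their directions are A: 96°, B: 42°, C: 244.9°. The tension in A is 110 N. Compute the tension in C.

T_C ≈ 229 N

Resolve: ΣF_x = 110 cos 96° + T_B cos 42° + T_C cos 244.9° = 0.
        ΣF_y = 110 sin 96° + T_B sin 42° + T_C sin 244.9° = 0.
The known terms sum to (-11.5, 109.4) N, so 0.7431 T_B − 0.4242 T_C = 11.5 and 0.6691 T_B − 0.9056 T_C = -109.4.
Solving simultaneously: T_B = 146 N, T_C = 228.7 N.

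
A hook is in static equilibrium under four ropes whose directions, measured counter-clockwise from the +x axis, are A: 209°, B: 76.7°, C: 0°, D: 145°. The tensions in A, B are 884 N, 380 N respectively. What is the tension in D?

T_D ≈ 102 N

Resolve: ΣF_x = 884 cos 209° + 380 cos 76.7° + T_C cos 0° + T_D cos 145° = 0.
        ΣF_y = 884 sin 209° + 380 sin 76.7° + T_C sin 0° + T_D sin 145° = 0.
The known terms sum to (-685.7, -58.76) N, so 1.0000 T_C − 0.8192 T_D = 685.7 and 0.0000 T_C + 0.5736 T_D = 58.76.
Solving simultaneously: T_C = 769.7 N, T_D = 102.5 N.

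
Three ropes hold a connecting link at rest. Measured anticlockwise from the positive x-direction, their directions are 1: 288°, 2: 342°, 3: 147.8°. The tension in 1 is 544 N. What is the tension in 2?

T_2 ≈ 1420 N

Resolve: ΣF_x = 544 cos 288° + T_2 cos 342° + T_3 cos 147.8° = 0.
        ΣF_y = 544 sin 288° + T_2 sin 342° + T_3 sin 147.8° = 0.
The known terms sum to (168.1, -517.4) N, so 0.9511 T_2 − 0.8462 T_3 = -168.1 and -0.3090 T_2 + 0.5329 T_3 = 517.4.
Solving simultaneously: T_2 = 1420 N, T_3 = 1794 N.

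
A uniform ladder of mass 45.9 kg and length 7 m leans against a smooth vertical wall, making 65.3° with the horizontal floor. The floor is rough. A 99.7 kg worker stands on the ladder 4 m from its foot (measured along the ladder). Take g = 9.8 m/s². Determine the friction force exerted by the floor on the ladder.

Torques about the foot: N_wall · 7 sin 65.3° = 45.9×9.8×3.5 cos 65.3° + 99.7×9.8×4 cos 65.3° → N_wall = 360.25 N.
ΣF_x = 0: f_floor = N_wall = 360.25 N.

f ≈ 360 N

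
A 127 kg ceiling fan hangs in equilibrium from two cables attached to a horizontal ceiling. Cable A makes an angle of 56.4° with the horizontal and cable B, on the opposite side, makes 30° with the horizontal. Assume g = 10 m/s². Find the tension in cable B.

Weight W = 127 × 10 = 1270 N acts straight down.
Horizontal: T_A cos 56.4° = T_B cos 30°  →  T_A = 1.565 T_B.
Vertical: T_A sin 56.4° + T_B sin 30° = 1270.
Substituting the horizontal relation into the vertical equation gives 1.803 T_B = 1270, so T_B = 704.2 N.

T_B ≈ 704 N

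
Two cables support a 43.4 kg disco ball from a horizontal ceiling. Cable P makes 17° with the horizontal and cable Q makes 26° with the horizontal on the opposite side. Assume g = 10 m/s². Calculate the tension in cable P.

T_P ≈ 572 N

Weight W = 43.4 × 10 = 434 N acts straight down.
Horizontal: T_P cos 17° = T_Q cos 26°  →  T_Q = 1.064 T_P.
Vertical: T_P sin 17° + T_Q sin 26° = 434.
Substituting the horizontal relation into the vertical equation gives 0.7588 T_P = 434, so T_P = 572 N.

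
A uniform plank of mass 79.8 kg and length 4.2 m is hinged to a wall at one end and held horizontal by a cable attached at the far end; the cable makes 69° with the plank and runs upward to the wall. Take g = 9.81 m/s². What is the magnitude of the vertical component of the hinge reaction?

|H_y| ≈ 391 N

Take torques about the hinge: T sin 69° · 4.2 = 79.8×9.81×2.1 = 1644 N·m.
So T = 1644 / (0.9336 × 4.2) = 419.27 N.
ΣF_y = 0: H_y = (79.8×9.81) − T sin 69° = 782.84 − 391.42 = 391.42 N.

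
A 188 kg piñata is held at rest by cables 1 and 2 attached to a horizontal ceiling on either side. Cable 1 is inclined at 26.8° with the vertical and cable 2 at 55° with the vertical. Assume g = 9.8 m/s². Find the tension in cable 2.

T_2 ≈ 839 N

Angles from the horizontal: cable 1 is 90° − 26.8° = 63.2°, cable 2 is 90° − 55° = 35°.
Weight W = 188 × 9.8 = 1842 N acts straight down.
Horizontal: T_1 cos 63.2° = T_2 cos 35°  →  T_1 = 1.817 T_2.
Vertical: T_1 sin 63.2° + T_2 sin 35° = 1842.
Substituting the horizontal relation into the vertical equation gives 2.195 T_2 = 1842, so T_2 = 839.3 N.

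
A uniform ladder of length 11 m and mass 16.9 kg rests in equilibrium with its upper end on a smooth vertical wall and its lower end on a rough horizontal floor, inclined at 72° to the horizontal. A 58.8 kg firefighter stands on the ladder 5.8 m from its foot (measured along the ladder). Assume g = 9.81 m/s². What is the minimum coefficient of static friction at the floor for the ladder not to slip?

ΣF_y = 0: N_floor = 16.9×9.81 + 58.8×9.81 = 742.62 N.
Torques about the foot: N_wall · 11 sin 72° = 16.9×9.81×5.5 cos 72° + 58.8×9.81×5.8 cos 72° → N_wall = 125.76 N.
ΣF_x = 0: f_floor = N_wall = 125.76 N.
μ_min = f_floor / N_floor = 125.76 / 742.62 = 0.1693.

μ_min ≈ 0.169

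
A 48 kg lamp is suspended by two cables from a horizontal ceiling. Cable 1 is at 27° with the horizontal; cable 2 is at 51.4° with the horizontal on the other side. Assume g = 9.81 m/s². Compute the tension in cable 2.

Weight W = 48 × 9.81 = 470.9 N acts straight down.
Horizontal: T_1 cos 27° = T_2 cos 51.4°  →  T_1 = 0.7002 T_2.
Vertical: T_1 sin 27° + T_2 sin 51.4° = 470.9.
Substituting the horizontal relation into the vertical equation gives 1.099 T_2 = 470.9, so T_2 = 428.3 N.

T_2 ≈ 428 N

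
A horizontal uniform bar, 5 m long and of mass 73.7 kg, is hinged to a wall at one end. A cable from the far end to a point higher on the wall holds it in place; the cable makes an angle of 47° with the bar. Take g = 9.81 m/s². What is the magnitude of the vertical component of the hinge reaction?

|H_y| ≈ 361 N

Take torques about the hinge: T sin 47° · 5 = 73.7×9.81×2.5 = 1807.5 N·m.
So T = 1807.5 / (0.7314 × 5) = 494.29 N.
ΣF_y = 0: H_y = (73.7×9.81) − T sin 47° = 723 − 361.5 = 361.5 N.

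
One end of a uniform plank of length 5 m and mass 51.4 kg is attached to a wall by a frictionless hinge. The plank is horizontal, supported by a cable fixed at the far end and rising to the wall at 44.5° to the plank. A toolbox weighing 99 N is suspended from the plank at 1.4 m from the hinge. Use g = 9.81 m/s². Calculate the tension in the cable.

Take torques about the hinge: T sin 44.5° · 5 = 51.4×9.81×2.5 + 99×1.4 = 1399.2 N·m.
So T = 1399.2 / (0.7009 × 5) = 399.25 N.

T ≈ 399 N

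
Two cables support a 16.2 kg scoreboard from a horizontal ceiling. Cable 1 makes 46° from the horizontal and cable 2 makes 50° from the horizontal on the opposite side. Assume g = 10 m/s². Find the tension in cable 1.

Weight W = 16.2 × 10 = 162 N acts straight down.
Horizontal: T_1 cos 46° = T_2 cos 50°  →  T_2 = 1.081 T_1.
Vertical: T_1 sin 46° + T_2 sin 50° = 162.
Substituting the horizontal relation into the vertical equation gives 1.547 T_1 = 162, so T_1 = 104.7 N.

T_1 ≈ 105 N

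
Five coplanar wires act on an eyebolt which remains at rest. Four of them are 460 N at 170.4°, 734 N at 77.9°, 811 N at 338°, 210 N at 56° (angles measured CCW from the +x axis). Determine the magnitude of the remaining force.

Sum the known components: ΣF_x = 569.7 N, ΣF_y = 664.7 N.
For equilibrium the remaining force must supply (−ΣF_x, −ΣF_y) = (-569.7, -664.7) N.
Magnitude = √((-569.7)² + (-664.7)²) = 875.4 N; direction = atan2(-664.7, -569.7) = 229.4°.

F ≈ 875 N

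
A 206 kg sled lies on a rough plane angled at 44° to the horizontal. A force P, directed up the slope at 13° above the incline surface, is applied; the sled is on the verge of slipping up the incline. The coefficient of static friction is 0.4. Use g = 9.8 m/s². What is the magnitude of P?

P ≈ 1860 N

On the verge of sliding up the incline, friction equals μN and acts down the slope.
Perpendicular: N + P sin 13° = W cos 44° = 1452 N.
Along incline: P cos 13° = W sin 44° + μN  with W sin 44° = 1402 N.
Solving the pair for P and N: P = 1863 N, N = 1033 N (and f = μN = 413.2 N).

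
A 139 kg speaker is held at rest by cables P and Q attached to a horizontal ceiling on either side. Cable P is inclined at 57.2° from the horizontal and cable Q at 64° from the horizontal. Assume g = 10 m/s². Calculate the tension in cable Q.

T_Q ≈ 880 N

Weight W = 139 × 10 = 1390 N acts straight down.
Horizontal: T_P cos 57.2° = T_Q cos 64°  →  T_P = 0.8092 T_Q.
Vertical: T_P sin 57.2° + T_Q sin 64° = 1390.
Substituting the horizontal relation into the vertical equation gives 1.579 T_Q = 1390, so T_Q = 880.3 N.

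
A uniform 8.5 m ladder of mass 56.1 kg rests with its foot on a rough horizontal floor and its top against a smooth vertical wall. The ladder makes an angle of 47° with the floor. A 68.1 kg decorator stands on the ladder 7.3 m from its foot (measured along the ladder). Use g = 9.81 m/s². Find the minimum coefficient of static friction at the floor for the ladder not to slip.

ΣF_y = 0: N_floor = 56.1×9.81 + 68.1×9.81 = 1218.4 N.
Torques about the foot: N_wall · 8.5 sin 47° = 56.1×9.81×4.25 cos 47° + 68.1×9.81×7.3 cos 47° → N_wall = 791.63 N.
ΣF_x = 0: f_floor = N_wall = 791.63 N.
μ_min = f_floor / N_floor = 791.63 / 1218.4 = 0.6497.

μ_min ≈ 0.650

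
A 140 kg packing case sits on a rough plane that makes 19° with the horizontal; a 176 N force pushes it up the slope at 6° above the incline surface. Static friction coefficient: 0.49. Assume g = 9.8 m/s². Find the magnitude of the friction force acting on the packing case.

Axes along / perpendicular to the incline. W sin 19° = 446.7 N down-slope; W cos 19° = 1297 N into the surface.
Perpendicular: N = W cos 19° − P sin 6° = 1297 − 18.4 = 1279 N.
Along incline: P cos 6° + f = W sin 19° (friction acts up-slope) → f = 446.7 − 175 = 271.6 N.
|f| = 271.6 N ≤ μN = 626.6 N, so the packing case is indeed static.

f ≈ 272 N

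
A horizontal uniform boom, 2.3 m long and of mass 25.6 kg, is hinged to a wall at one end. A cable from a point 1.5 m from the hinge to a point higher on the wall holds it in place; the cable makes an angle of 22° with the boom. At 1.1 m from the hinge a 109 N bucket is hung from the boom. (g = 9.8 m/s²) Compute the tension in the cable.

T ≈ 727 N

Take torques about the hinge: T sin 22° · 1.5 = 25.6×9.8×1.15 + 109×1.1 = 408.41 N·m.
So T = 408.41 / (0.3746 × 1.5) = 726.83 N.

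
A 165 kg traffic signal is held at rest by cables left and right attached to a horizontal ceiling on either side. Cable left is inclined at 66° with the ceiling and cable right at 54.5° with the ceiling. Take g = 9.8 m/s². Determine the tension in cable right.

T_right ≈ 763 N

Weight W = 165 × 9.8 = 1617 N acts straight down.
Horizontal: T_left cos 66° = T_right cos 54.5°  →  T_left = 1.428 T_right.
Vertical: T_left sin 66° + T_right sin 54.5° = 1617.
Substituting the horizontal relation into the vertical equation gives 2.118 T_right = 1617, so T_right = 763.3 N.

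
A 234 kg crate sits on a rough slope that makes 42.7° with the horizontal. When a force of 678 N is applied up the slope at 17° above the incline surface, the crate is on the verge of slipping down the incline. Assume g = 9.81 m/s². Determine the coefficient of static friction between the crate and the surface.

μ ≈ 0.610

On the verge of sliding down the incline, friction is at its maximum μN and acts up the slope.
Perpendicular to incline: N = W cos 42.7° − P sin 17° = 1687 − 198.2 = 1489 N.
Along incline: P cos 17° + μN = W sin 42.7° → μ = (W sin 42.7° − P cos 17°) / N = 0.6101.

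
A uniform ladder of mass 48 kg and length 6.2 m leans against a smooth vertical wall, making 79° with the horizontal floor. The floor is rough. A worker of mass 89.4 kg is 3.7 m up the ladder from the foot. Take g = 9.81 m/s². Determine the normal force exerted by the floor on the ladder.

N_floor ≈ 1350 N

ΣF_y = 0: N_floor = 48×9.81 + 89.4×9.81 = 1347.9 N.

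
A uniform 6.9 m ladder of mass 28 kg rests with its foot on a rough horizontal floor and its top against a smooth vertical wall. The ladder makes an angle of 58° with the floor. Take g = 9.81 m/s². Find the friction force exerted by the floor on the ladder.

Torques about the foot: N_wall · 6.9 sin 58° = 28×9.81×3.45 cos 58° → N_wall = 85.82 N.
ΣF_x = 0: f_floor = N_wall = 85.82 N.

f ≈ 85.8 N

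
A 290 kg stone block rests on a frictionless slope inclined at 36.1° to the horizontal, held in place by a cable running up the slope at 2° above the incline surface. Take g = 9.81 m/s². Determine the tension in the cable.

T ≈ 1680 N

Take axes along and perpendicular to the incline. Weight components: W sin 36.1° = 1676 N down-slope, W cos 36.1° = 2299 N into the surface.
Along incline: T cos 2° = W sin 36.1° → T = 1677 N.
Perpendicular: N = W cos 36.1° − T sin 2° = 2240 N.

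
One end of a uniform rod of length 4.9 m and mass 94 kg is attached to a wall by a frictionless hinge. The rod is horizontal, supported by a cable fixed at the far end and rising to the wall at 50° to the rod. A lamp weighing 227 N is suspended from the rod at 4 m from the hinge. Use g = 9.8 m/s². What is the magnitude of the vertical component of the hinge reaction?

Take torques about the hinge: T sin 50° · 4.9 = 94×9.8×2.45 + 227×4 = 3164.9 N·m.
So T = 3164.9 / (0.7660 × 4.9) = 843.17 N.
ΣF_y = 0: H_y = (94×9.8 + 227) − T sin 50° = 1148.2 − 645.91 = 502.29 N.

|H_y| ≈ 502 N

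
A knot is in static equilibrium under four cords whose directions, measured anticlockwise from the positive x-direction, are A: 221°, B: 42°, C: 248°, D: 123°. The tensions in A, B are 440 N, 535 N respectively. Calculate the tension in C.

Resolve: ΣF_x = 440 cos 221° + 535 cos 42° + T_C cos 248° + T_D cos 123° = 0.
        ΣF_y = 440 sin 221° + 535 sin 42° + T_C sin 248° + T_D sin 123° = 0.
The known terms sum to (65.51, 69.32) N, so -0.3746 T_C − 0.5446 T_D = -65.51 and -0.9272 T_C + 0.8387 T_D = -69.32.
Solving simultaneously: T_C = 113.2 N, T_D = 42.45 N.

T_C ≈ 113 N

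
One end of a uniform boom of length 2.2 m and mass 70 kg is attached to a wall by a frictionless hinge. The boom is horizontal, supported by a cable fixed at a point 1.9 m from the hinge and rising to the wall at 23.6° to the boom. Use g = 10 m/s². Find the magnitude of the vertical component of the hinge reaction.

|H_y| ≈ 295 N

Take torques about the hinge: T sin 23.6° · 1.9 = 70×10×1.1 = 770 N·m.
So T = 770 / (0.4003 × 1.9) = 1012.3 N.
ΣF_y = 0: H_y = (70×10) − T sin 23.6° = 700 − 405.26 = 294.74 N.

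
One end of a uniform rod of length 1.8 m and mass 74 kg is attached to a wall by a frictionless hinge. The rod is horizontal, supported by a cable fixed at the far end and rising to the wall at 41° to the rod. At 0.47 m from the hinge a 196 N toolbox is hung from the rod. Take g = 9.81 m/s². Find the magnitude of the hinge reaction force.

Take torques about the hinge: T sin 41° · 1.8 = 74×9.81×0.9 + 196×0.47 = 745.47 N·m.
So T = 745.47 / (0.6561 × 1.8) = 631.27 N.
ΣF_x = 0: H_x = T cos 41° = 476.42 N.
ΣF_y = 0: H_y = (74×9.81 + 196) − T sin 41° = 921.94 − 414.15 = 507.79 N.
|H| = √(H_x² + H_y²) = √((476.42)² + (507.79)²) = 696.3 N.

|H| ≈ 696 N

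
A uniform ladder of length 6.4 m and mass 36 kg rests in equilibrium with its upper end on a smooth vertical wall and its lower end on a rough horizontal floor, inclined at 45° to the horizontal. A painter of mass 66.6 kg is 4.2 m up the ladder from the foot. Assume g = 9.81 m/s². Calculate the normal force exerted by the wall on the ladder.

Torques about the foot: N_wall · 6.4 sin 45° = 36×9.81×3.2 cos 45° + 66.6×9.81×4.2 cos 45° → N_wall = 605.34 N.

N_wall ≈ 605 N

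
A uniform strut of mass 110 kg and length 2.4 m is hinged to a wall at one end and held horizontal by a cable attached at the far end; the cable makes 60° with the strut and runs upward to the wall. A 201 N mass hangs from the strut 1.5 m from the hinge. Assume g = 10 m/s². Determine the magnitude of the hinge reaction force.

Take torques about the hinge: T sin 60° · 2.4 = 110×10×1.2 + 201×1.5 = 1621.5 N·m.
So T = 1621.5 / (0.8660 × 2.4) = 780.14 N.
ΣF_x = 0: H_x = T cos 60° = 390.07 N.
ΣF_y = 0: H_y = (110×10 + 201) − T sin 60° = 1301 − 675.62 = 625.38 N.
|H| = √(H_x² + H_y²) = √((390.07)² + (625.38)²) = 737.06 N.

|H| ≈ 737 N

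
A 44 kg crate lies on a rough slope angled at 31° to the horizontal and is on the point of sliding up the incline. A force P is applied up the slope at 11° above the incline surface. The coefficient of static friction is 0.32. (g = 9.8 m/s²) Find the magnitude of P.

On the verge of sliding up the incline, friction equals μN and acts down the slope.
Perpendicular: N + P sin 11° = W cos 31° = 369.6 N.
Along incline: P cos 11° = W sin 31° + μN  with W sin 31° = 222.1 N.
Solving the pair for P and N: P = 326.4 N, N = 307.3 N (and f = μN = 98.34 N).

P ≈ 326 N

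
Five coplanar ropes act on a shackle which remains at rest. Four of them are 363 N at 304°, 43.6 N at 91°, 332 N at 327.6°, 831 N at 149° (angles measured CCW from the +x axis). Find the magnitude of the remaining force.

F ≈ 230 N

Sum the known components: ΣF_x = -229.8 N, ΣF_y = -7.245 N.
For equilibrium the remaining force must supply (−ΣF_x, −ΣF_y) = (229.8, 7.245) N.
Magnitude = √((229.8)² + (7.245)²) = 229.9 N; direction = atan2(7.245, 229.8) = 1.8°.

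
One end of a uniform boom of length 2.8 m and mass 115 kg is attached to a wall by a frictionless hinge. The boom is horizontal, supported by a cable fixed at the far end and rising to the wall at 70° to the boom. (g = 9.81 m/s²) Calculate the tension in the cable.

T ≈ 600 N

Take torques about the hinge: T sin 70° · 2.8 = 115×9.81×1.4 = 1579.4 N·m.
So T = 1579.4 / (0.9397 × 2.8) = 600.28 N.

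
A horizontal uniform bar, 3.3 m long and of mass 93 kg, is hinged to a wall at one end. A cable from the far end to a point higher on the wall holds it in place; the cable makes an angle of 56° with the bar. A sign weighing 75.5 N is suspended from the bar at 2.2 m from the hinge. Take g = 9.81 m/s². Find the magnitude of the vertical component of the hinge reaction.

Take torques about the hinge: T sin 56° · 3.3 = 93×9.81×1.65 + 75.5×2.2 = 1671.4 N·m.
So T = 1671.4 / (0.8290 × 3.3) = 610.95 N.
ΣF_y = 0: H_y = (93×9.81 + 75.5) − T sin 56° = 987.83 − 506.5 = 481.33 N.

|H_y| ≈ 481 N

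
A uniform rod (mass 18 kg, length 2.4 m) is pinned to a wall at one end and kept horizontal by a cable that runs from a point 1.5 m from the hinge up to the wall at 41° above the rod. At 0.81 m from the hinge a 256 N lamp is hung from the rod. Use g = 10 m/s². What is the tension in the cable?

T ≈ 430 N

Take torques about the hinge: T sin 41° · 1.5 = 18×10×1.2 + 256×0.81 = 423.36 N·m.
So T = 423.36 / (0.6561 × 1.5) = 430.21 N.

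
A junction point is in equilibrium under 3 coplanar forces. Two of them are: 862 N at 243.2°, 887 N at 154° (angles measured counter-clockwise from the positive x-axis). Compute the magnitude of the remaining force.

Sum the known components: ΣF_x = -1186 N, ΣF_y = -380.6 N.
For equilibrium the remaining force must supply (−ΣF_x, −ΣF_y) = (1186, 380.6) N.
Magnitude = √((1186)² + (380.6)²) = 1245 N; direction = atan2(380.6, 1186) = 17.8°.

F ≈ 1250 N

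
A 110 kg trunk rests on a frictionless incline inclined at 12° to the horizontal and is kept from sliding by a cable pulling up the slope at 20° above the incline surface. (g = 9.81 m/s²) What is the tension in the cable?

T ≈ 239 N

Take axes along and perpendicular to the incline. Weight components: W sin 12° = 224.4 N down-slope, W cos 12° = 1056 N into the surface.
Along incline: T cos 20° = W sin 12° → T = 238.8 N.
Perpendicular: N = W cos 12° − T sin 20° = 973.9 N.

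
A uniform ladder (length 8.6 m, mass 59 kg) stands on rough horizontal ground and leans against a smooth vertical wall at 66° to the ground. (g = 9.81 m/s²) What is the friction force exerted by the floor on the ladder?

Torques about the foot: N_wall · 8.6 sin 66° = 59×9.81×4.3 cos 66° → N_wall = 128.85 N.
ΣF_x = 0: f_floor = N_wall = 128.85 N.

f ≈ 129 N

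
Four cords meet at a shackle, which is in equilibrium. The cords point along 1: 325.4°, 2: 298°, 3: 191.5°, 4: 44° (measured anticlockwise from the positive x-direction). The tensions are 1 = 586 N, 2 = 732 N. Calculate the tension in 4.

T_4 ≈ 2090 N

Resolve: ΣF_x = 586 cos 325.4° + 732 cos 298° + T_3 cos 191.5° + T_4 cos 44° = 0.
        ΣF_y = 586 sin 325.4° + 732 sin 298° + T_3 sin 191.5° + T_4 sin 44° = 0.
The known terms sum to (826, -979.1) N, so -0.9799 T_3 + 0.7193 T_4 = -826 and -0.1994 T_3 + 0.6947 T_4 = 979.1.
Solving simultaneously: T_3 = 2379 N, T_4 = 2092 N.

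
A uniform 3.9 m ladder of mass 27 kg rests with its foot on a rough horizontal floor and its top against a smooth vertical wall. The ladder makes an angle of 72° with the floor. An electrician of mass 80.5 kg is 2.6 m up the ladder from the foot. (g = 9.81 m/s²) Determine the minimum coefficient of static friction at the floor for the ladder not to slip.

μ_min ≈ 0.203

ΣF_y = 0: N_floor = 27×9.81 + 80.5×9.81 = 1054.6 N.
Torques about the foot: N_wall · 3.9 sin 72° = 27×9.81×1.95 cos 72° + 80.5×9.81×2.6 cos 72° → N_wall = 214.09 N.
ΣF_x = 0: f_floor = N_wall = 214.09 N.
μ_min = f_floor / N_floor = 214.09 / 1054.6 = 0.203.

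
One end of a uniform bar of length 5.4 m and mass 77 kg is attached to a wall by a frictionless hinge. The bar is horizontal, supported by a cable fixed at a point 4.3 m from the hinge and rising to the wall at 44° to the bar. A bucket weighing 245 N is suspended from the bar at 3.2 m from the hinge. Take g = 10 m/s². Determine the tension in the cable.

T ≈ 958 N

Take torques about the hinge: T sin 44° · 4.3 = 77×10×2.7 + 245×3.2 = 2863 N·m.
So T = 2863 / (0.6947 × 4.3) = 958.48 N.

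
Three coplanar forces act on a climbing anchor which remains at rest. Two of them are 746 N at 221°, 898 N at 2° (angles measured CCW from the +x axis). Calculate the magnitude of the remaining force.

Sum the known components: ΣF_x = 334.4 N, ΣF_y = -458.1 N.
For equilibrium the remaining force must supply (−ΣF_x, −ΣF_y) = (-334.4, 458.1) N.
Magnitude = √((-334.4)² + (458.1)²) = 567.2 N; direction = atan2(458.1, -334.4) = 126.1°.

F ≈ 567 N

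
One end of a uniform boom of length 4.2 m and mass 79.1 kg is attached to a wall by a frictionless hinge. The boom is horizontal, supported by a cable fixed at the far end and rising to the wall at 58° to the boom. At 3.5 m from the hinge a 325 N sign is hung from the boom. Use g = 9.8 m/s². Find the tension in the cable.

Take torques about the hinge: T sin 58° · 4.2 = 79.1×9.8×2.1 + 325×3.5 = 2765.4 N·m.
So T = 2765.4 / (0.8480 × 4.2) = 776.4 N.

T ≈ 776 N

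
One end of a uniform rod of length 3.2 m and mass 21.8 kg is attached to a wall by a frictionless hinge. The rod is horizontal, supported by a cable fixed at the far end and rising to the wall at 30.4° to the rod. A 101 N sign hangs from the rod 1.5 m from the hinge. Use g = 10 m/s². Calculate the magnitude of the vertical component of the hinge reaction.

Take torques about the hinge: T sin 30.4° · 3.2 = 21.8×10×1.6 + 101×1.5 = 500.3 N·m.
So T = 500.3 / (0.5060 × 3.2) = 308.96 N.
ΣF_y = 0: H_y = (21.8×10 + 101) − T sin 30.4° = 319 − 156.34 = 162.66 N.

|H_y| ≈ 163 N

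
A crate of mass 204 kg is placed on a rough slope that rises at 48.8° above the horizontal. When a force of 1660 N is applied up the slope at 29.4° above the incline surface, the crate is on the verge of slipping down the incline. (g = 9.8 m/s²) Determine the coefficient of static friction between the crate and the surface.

μ ≈ 0.116

On the verge of sliding down the incline, friction is at its maximum μN and acts up the slope.
Perpendicular to incline: N = W cos 48.8° − P sin 29.4° = 1317 − 814.9 = 502 N.
Along incline: P cos 29.4° + μN = W sin 48.8° → μ = (W sin 48.8° − P cos 29.4°) / N = 0.1156.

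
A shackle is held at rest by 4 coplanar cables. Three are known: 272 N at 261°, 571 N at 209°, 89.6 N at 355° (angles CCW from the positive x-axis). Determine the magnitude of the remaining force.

F ≈ 715 N

Sum the known components: ΣF_x = -452.7 N, ΣF_y = -553.3 N.
For equilibrium the remaining force must supply (−ΣF_x, −ΣF_y) = (452.7, 553.3) N.
Magnitude = √((452.7)² + (553.3)²) = 714.9 N; direction = atan2(553.3, 452.7) = 50.7°.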